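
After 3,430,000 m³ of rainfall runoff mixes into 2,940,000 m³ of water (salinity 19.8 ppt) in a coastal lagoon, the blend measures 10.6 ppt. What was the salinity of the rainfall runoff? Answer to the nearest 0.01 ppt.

Salt balance: 2,940,000×19.8 + 3,430,000×S = 6,370,000×10.6
58,212,000 + 3,430,000·S = 67,522,000
S = (67,522,000 − 58,212,000) / 3,430,000 = 2.7143 ppt

2.71 ppt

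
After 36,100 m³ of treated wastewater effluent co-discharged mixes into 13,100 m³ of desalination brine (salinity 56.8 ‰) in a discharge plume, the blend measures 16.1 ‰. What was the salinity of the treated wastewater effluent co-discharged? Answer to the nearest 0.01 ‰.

Salt balance: 13,100×56.8 + 36,100×S = 49,200×16.1
744,080 + 36,100·S = 792,120
S = (792,120 − 744,080) / 36,100 = 1.3307 ‰

1.33 ‰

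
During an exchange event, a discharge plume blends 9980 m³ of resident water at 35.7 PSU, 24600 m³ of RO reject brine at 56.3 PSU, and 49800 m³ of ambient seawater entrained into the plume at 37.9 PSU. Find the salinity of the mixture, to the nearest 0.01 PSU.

43.00 PSU

By conservation of dissolved salt,
salt = 9,980×35.7 + 24,600×56.3 + 49,800×37.9 = 356,286 + 1,384,980 + 1,887,420 = 3,628,686
volume = 9,980 + 24,600 + 49,800 = 84,380 m³
S = 3,628,686 / 84,380 = 43.0041 PSU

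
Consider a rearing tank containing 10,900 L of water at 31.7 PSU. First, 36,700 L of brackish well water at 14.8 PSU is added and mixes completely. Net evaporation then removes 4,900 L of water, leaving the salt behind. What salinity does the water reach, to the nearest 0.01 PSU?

20.81 PSU

After mixing: salt = 10,900×31.7 + 36,700×14.8 = 888,690; volume = 47,600 L
After evaporation: salt unchanged = 888,690; volume = 47,600 − 4,900 = 42,700 L
S = 888,690 / 42,700 = 20.8124 PSU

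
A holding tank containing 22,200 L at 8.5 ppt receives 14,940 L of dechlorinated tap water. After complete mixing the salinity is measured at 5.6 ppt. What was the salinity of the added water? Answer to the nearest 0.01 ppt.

Salt balance: 22,200×8.5 + 14,940×S = 37,140×5.6
188,700 + 14,940·S = 207,984
S = (207,984 − 188,700) / 14,940 = 1.2908 ppt

1.29 ppt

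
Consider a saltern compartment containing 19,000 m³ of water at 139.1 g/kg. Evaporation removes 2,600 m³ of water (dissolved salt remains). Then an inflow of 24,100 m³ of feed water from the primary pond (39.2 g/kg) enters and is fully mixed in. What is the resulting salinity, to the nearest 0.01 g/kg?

88.58 g/kg

After evaporation: salt = 19,000×139.1 = 2,642,900; volume = 19,000 − 2,600 = 16,400 m³
After mixing: salt = 2,642,900 + 24,100×39.2 = 3,587,620; volume = 16,400 + 24,100 = 40,500 m³
S = 3,587,620 / 40,500 = 88.5832 g/kg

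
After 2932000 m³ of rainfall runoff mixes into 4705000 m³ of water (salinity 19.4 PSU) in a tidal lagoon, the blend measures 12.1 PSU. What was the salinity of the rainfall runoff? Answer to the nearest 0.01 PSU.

Salt balance: 4,705,000×19.4 + 2,932,000×S = 7,637,000×12.1
91,277,000 + 2,932,000·S = 92,407,700
S = (92,407,700 − 91,277,000) / 2,932,000 = 0.3856 PSU

0.39 PSU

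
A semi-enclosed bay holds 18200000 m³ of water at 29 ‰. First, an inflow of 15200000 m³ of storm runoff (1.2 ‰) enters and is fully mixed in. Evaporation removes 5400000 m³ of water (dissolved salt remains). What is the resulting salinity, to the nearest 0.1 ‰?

After mixing: salt = 18,200,000×29 + 15,200,000×1.2 = 546,040,000; volume = 33,400,000 m³
After evaporation: salt unchanged = 546,040,000; volume = 33,400,000 − 5,400,000 = 28,000,000 m³
S = 546,040,000 / 28,000,000 = 19.5014 ‰

19.5 ‰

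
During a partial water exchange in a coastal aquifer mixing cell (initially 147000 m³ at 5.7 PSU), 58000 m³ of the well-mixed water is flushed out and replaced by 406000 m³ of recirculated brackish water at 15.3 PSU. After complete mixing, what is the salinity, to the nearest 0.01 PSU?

Remaining after removal: 89,000 m³ at 5.7 PSU (salt = 507,300)
After addition: salt = 507,300 + 406,000×15.3 = 6,719,100; volume = 495,000 m³
S = 6,719,100 / 495,000 = 13.5739 PSU

13.57 PSU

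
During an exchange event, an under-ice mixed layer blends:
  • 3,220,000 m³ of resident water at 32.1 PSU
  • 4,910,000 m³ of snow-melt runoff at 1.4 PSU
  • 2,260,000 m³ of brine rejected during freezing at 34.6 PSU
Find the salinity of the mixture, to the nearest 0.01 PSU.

18.14 PSU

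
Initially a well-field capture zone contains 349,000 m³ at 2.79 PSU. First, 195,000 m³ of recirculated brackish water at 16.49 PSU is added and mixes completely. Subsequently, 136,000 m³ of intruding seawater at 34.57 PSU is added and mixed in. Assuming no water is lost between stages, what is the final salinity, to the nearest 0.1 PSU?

Total salt / total volume:
Initial salt = 349,000×2.79 = 973,710
After stage 1: salt = 973,710 + 195,000×16.49 = 4,189,260; volume = 544,000 m³; S = 7.701 PSU
After stage 2: salt = 4,189,260 + 136,000×34.57 = 8,890,780; volume = 680,000 m³
S = 8,890,780 / 680,000 = 13.0747 PSU

13.1 PSU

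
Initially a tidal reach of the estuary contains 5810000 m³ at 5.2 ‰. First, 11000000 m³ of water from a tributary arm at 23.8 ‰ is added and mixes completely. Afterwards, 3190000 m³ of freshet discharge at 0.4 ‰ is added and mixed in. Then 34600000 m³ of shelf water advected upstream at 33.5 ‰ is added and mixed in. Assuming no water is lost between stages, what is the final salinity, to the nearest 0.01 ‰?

Conserving salt mass:
Initial salt = 5,810,000×5.2 = 30,212,000
After stage 1: salt = 30,212,000 + 11,000,000×23.8 = 292,012,000; volume = 16,810,000 m³; S = 17.371 ‰
After stage 2: salt = 292,012,000 + 3,190,000×0.4 = 293,288,000; volume = 20,000,000 m³; S = 14.664 ‰
After stage 3: salt = 293,288,000 + 34,600,000×33.5 = 1,452,388,000; volume = 54,600,000 m³
S = 1,452,388,000 / 54,600,000 = 26.6005 ‰

26.60 ‰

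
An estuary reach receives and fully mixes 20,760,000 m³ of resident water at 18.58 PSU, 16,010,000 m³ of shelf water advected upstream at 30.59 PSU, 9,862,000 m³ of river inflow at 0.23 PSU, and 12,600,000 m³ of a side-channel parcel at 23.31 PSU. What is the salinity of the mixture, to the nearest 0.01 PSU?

Conserving salt mass:
salt = 20,760,000×18.58 + 16,010,000×30.59 + 9,862,000×0.23 + 12,600,000×23.31 = 385,720,800 + 489,745,900 + 2,268,260 + 293,706,000 = 1,171,440,960
volume = 20,760,000 + 16,010,000 + 9,862,000 + 12,600,000 = 59,232,000 m³
S = 1,171,440,960 / 59,232,000 = 19.7772 PSU

19.78 PSU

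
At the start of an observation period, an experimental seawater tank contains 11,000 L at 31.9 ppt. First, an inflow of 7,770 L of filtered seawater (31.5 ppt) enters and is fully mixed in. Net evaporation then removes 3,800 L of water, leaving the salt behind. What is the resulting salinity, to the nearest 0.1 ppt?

39.8 ppt

After mixing: salt = 11,000×31.9 + 7,770×31.5 = 595,655; volume = 18,770 L
After evaporation: salt unchanged = 595,655; volume = 18,770 − 3,800 = 14,970 L
S = 595,655 / 14,970 = 39.7899 ppt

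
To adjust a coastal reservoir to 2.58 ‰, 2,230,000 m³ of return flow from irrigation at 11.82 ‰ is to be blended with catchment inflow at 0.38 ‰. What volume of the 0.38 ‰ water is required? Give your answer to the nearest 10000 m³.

9370000 m³

Salt balance: 2,230,000×11.82 + V×0.38 = (2,230,000+V)×2.58
26,358,600 + 0.38V = 5,753,400 + 2.58V
20,605,200 = 2.2V
V = 9,366,000 m³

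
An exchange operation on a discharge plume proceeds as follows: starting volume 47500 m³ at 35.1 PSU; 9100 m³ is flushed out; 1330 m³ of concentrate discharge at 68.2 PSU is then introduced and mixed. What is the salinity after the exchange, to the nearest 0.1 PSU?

Remaining after removal: 38,400 m³ at 35.1 PSU (salt = 1,347,840)
After addition: salt = 1,347,840 + 1,330×68.2 = 1,438,546; volume = 39,730 m³
S = 1,438,546 / 39,730 = 36.2081 PSU

36.2 PSU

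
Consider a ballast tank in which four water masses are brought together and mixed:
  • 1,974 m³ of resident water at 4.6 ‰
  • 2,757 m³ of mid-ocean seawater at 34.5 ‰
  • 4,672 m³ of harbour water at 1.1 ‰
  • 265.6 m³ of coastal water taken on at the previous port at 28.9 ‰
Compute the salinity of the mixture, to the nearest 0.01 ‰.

Total salt / total volume:
salt = 1,974×4.6 + 2,757×34.5 + 4,672×1.1 + 265.6×28.9 = 9,080.4 + 95,116.5 + 5,139.2 + 7,675.84 = 117,011.94
volume = 1,974 + 2,757 + 4,672 + 265.6 = 9,668.6 m³
S = 117,011.94 / 9,668.6 = 12.1023 ‰

12.10 ‰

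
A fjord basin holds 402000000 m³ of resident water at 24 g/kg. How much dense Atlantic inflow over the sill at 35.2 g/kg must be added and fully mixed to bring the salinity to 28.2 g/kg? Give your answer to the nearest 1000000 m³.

241000000 m³

Salt balance: 402,000,000×24 + V×35.2 = (402,000,000+V)×28.2
9,648,000,000 + 35.2V = 11,336,400,000 + 28.2V
1,688,400,000 = 7V
V = 241,200,000 m³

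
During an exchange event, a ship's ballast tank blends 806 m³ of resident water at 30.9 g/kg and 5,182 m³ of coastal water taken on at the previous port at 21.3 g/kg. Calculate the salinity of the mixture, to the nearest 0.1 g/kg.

Conserving salt mass:
salt = 806×30.9 + 5,182×21.3 = 24,905.4 + 110,376.6 = 135,282
volume = 806 + 5,182 = 5,988 m³
S = 135,282 / 5,988 = 22.592 g/kg

22.6 g/kg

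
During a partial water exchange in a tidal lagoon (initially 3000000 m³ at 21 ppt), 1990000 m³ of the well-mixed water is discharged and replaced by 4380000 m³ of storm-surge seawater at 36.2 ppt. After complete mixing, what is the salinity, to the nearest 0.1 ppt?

33.4 ppt

Remaining after removal: 1,010,000 m³ at 21 ppt (salt = 21,210,000)
After addition: salt = 21,210,000 + 4,380,000×36.2 = 179,766,000; volume = 5,390,000 m³
S = 179,766,000 / 5,390,000 = 33.3518 ppt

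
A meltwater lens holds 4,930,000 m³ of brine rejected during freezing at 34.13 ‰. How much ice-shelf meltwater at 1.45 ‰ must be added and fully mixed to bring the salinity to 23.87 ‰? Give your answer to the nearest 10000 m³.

Salt balance: 4,930,000×34.13 + V×1.45 = (4,930,000+V)×23.87
168,260,900 + 1.45V = 117,679,100 + 23.87V
50,581,800 = 22.42V
V = 2,256,101.69 m³

2260000 m³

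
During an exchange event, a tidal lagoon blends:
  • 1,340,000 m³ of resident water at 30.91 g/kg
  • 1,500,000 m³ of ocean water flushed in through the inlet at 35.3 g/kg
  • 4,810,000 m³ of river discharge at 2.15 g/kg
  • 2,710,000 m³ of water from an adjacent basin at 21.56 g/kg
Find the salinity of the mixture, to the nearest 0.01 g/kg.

15.75 g/kg

Conserving salt mass:
salt = 1,340,000×30.91 + 1,500,000×35.3 + 4,810,000×2.15 + 2,710,000×21.56 = 41,419,400 + 52,950,000 + 10,341,500 + 58,427,600 = 163,138,500
volume = 1,340,000 + 1,500,000 + 4,810,000 + 2,710,000 = 10,360,000 m³
S = 163,138,500 / 10,360,000 = 15.747 g/kg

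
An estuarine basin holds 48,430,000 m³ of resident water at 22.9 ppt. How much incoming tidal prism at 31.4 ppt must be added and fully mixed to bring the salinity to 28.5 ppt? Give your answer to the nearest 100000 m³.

Salt balance: 48,430,000×22.9 + V×31.4 = (48,430,000+V)×28.5
1,109,047,000 + 31.4V = 1,380,255,000 + 28.5V
271,208,000 = 2.9V
V = 93,520,000 m³

93500000 m³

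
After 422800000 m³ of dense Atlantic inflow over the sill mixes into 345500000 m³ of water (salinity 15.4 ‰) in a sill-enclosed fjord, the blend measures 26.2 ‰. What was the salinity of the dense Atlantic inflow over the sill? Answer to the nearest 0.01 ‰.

Salt balance: 345,500,000×15.4 + 422,800,000×S = 768,300,000×26.2
5,320,700,000 + 422,800,000·S = 20,129,460,000
S = (20,129,460,000 − 5,320,700,000) / 422,800,000 = 35.0254 ‰

35.03 ‰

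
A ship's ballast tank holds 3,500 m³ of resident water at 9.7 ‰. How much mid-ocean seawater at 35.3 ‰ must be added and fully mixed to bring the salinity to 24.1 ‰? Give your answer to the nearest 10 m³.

4500 m³

Salt balance: 3,500×9.7 + V×35.3 = (3,500+V)×24.1
33,950 + 35.3V = 84,350 + 24.1V
50,400 = 11.2V
V = 4,500 m³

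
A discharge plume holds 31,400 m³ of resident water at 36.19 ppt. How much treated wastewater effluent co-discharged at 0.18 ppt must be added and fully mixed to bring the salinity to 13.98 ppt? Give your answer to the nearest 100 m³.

Salt balance: 31,400×36.19 + V×0.18 = (31,400+V)×13.98
1,136,366 + 0.18V = 438,972 + 13.98V
697,394 = 13.8V
V = 50,535.8 m³

50500 m³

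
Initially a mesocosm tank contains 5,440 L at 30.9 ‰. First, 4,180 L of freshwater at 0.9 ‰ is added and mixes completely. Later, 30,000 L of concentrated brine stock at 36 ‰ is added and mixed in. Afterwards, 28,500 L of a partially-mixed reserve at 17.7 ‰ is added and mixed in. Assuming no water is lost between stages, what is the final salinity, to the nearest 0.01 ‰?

Conserving salt mass:
Initial salt = 5,440×30.9 = 168,096
After stage 1: salt = 168,096 + 4,180×0.9 = 171,858; volume = 9,620 L; S = 17.865 ‰
After stage 2: salt = 171,858 + 30,000×36 = 1,251,858; volume = 39,620 L; S = 31.597 ‰
After stage 3: salt = 1,251,858 + 28,500×17.7 = 1,756,308; volume = 68,120 L
S = 1,756,308 / 68,120 = 25.7826 ‰

25.78 ‰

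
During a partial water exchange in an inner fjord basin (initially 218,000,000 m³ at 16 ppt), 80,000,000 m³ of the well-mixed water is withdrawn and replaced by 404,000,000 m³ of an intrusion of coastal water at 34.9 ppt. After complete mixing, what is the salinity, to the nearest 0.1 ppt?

30.1 ppt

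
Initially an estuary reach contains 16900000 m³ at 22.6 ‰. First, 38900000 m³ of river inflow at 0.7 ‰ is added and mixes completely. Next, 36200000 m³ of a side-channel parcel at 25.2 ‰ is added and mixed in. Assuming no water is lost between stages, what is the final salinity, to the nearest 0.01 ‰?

14.36 ‰

Mass of salt is conserved:
Initial salt = 16,900,000×22.6 = 381,940,000
After stage 1: salt = 381,940,000 + 38,900,000×0.7 = 409,170,000; volume = 55,800,000 m³; S = 7.333 ‰
After stage 2: salt = 409,170,000 + 36,200,000×25.2 = 1,321,410,000; volume = 92,000,000 m³
S = 1,321,410,000 / 92,000,000 = 14.3632 ‰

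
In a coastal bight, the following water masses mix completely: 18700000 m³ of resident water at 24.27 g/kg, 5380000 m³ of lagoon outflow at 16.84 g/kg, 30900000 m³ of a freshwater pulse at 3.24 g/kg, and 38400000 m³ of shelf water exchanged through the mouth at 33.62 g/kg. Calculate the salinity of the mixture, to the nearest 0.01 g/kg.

Salt balance:
salt = 18,700,000×24.27 + 5,380,000×16.84 + 30,900,000×3.24 + 38,400,000×33.62 = 453,849,000 + 90,599,200 + 100,116,000 + 1,291,008,000 = 1,935,572,200
volume = 18,700,000 + 5,380,000 + 30,900,000 + 38,400,000 = 93,380,000 m³
S = 1,935,572,200 / 93,380,000 = 20.7279 g/kg

20.73 g/kg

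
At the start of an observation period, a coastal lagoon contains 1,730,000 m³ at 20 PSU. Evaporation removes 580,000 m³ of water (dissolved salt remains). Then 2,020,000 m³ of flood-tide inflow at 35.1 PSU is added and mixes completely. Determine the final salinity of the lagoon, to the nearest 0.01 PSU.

After evaporation: salt = 1,730,000×20 = 34,600,000; volume = 1,730,000 − 580,000 = 1,150,000 m³
After mixing: salt = 34,600,000 + 2,020,000×35.1 = 105,502,000; volume = 1,150,000 + 2,020,000 = 3,170,000 m³
S = 105,502,000 / 3,170,000 = 33.2814 PSU

33.28 PSU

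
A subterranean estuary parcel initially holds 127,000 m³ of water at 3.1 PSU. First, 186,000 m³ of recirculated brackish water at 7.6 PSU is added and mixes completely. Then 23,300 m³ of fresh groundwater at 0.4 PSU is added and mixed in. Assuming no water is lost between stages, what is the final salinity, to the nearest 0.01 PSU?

Weighted by volume,
Initial salt = 127,000×3.1 = 393,700
After stage 1: salt = 393,700 + 186,000×7.6 = 1,807,300; volume = 313,000 m³; S = 5.774 PSU
After stage 2: salt = 1,807,300 + 23,300×0.4 = 1,816,620; volume = 336,300 m³
S = 1,816,620 / 336,300 = 5.4018 PSU

5.40 PSU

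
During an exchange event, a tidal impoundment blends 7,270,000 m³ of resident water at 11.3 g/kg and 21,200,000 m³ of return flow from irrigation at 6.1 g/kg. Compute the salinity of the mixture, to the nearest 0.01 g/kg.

7.43 g/kg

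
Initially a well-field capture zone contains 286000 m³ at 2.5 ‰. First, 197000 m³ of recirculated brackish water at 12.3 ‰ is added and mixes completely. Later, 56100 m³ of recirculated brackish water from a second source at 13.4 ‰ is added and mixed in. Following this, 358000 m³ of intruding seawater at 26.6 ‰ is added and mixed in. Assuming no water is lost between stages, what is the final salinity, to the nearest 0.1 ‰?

By conservation of dissolved salt,
Initial salt = 286,000×2.5 = 715,000
After stage 1: salt = 715,000 + 197,000×12.3 = 3,138,100; volume = 483,000 m³; S = 6.497 ‰
After stage 2: salt = 3,138,100 + 56,100×13.4 = 3,889,840; volume = 539,100 m³; S = 7.215 ‰
After stage 3: salt = 3,889,840 + 358,000×26.6 = 13,412,640; volume = 897,100 m³
S = 13,412,640 / 897,100 = 14.9511 ‰

15.0 ‰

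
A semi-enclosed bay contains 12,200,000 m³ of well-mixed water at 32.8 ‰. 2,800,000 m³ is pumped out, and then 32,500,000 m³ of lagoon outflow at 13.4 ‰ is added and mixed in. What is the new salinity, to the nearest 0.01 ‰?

17.75 ‰

Remaining after removal: 9,400,000 m³ at 32.8 ‰ (salt = 308,320,000)
After addition: salt = 308,320,000 + 32,500,000×13.4 = 743,820,000; volume = 41,900,000 m³
S = 743,820,000 / 41,900,000 = 17.7523 ‰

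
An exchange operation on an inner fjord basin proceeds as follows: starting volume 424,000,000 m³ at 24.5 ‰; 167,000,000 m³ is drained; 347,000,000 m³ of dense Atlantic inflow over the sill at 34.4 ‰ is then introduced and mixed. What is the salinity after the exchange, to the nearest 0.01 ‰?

30.19 ‰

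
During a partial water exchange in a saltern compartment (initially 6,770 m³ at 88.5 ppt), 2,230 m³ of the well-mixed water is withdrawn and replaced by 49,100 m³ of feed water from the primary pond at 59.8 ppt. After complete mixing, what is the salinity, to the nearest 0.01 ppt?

Remaining after removal: 4,540 m³ at 88.5 ppt (salt = 401,790)
After addition: salt = 401,790 + 49,100×59.8 = 3,337,970; volume = 53,640 m³
S = 3,337,970 / 53,640 = 62.2291 ppt

62.23 ppt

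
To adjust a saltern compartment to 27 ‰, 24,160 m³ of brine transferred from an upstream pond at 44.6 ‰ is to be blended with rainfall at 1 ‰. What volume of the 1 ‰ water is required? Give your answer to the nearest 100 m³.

16400 m³

Salt balance: 24,160×44.6 + V×1 = (24,160+V)×27
1,077,536 + 1V = 652,320 + 27V
425,216 = 26V
V = 16,354.46 m³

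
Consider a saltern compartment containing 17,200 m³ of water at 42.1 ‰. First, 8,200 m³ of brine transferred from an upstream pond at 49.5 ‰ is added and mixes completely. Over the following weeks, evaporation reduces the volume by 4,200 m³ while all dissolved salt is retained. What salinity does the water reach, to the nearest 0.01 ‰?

53.30 ‰

After mixing: salt = 17,200×42.1 + 8,200×49.5 = 1,130,020; volume = 25,400 m³
After evaporation: salt unchanged = 1,130,020; volume = 25,400 − 4,200 = 21,200 m³
S = 1,130,020 / 21,200 = 53.3028 ‰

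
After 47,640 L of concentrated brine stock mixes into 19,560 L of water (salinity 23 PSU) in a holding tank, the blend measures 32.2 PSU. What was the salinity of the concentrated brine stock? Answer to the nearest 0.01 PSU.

35.98 PSU

Salt balance: 19,560×23 + 47,640×S = 67,200×32.2
449,880 + 47,640·S = 2,163,840
S = (2,163,840 − 449,880) / 47,640 = 35.9773 PSU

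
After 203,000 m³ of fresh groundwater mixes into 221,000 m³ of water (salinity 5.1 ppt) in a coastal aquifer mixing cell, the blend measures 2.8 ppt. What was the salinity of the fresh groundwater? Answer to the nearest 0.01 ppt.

Salt balance: 221,000×5.1 + 203,000×S = 424,000×2.8
1,127,100 + 203,000·S = 1,187,200
S = (1,187,200 − 1,127,100) / 203,000 = 0.2961 ppt

0.30 ppt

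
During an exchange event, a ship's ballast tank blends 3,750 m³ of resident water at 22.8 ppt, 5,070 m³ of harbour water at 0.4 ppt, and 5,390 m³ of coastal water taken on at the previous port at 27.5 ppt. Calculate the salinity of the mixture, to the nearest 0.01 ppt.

16.59 ppt

Total salt / total volume:
salt = 3,750×22.8 + 5,070×0.4 + 5,390×27.5 = 85,500 + 2,028 + 148,225 = 235,753
volume = 3,750 + 5,070 + 5,390 = 14,210 m³
S = 235,753 / 14,210 = 16.5906 ppt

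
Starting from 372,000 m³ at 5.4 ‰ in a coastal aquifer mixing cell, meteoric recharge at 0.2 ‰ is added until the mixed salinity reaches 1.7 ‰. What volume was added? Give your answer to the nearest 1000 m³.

918000 m³

Salt balance: 372,000×5.4 + V×0.2 = (372,000+V)×1.7
2,008,800 + 0.2V = 632,400 + 1.7V
1,376,400 = 1.5V
V = 917,600 m³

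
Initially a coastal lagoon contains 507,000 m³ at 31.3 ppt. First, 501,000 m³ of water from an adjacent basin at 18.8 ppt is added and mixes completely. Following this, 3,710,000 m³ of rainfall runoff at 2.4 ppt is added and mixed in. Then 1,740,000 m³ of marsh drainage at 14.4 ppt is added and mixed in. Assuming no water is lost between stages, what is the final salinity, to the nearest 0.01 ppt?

Salt balance:
Initial salt = 507,000×31.3 = 15,869,100
After stage 1: salt = 15,869,100 + 501,000×18.8 = 25,287,900; volume = 1,008,000 m³; S = 25.087 ppt
After stage 2: salt = 25,287,900 + 3,710,000×2.4 = 34,191,900; volume = 4,718,000 m³; S = 7.247 ppt
After stage 3: salt = 34,191,900 + 1,740,000×14.4 = 59,247,900; volume = 6,458,000 m³
S = 59,247,900 / 6,458,000 = 9.1743 ppt

9.17 ppt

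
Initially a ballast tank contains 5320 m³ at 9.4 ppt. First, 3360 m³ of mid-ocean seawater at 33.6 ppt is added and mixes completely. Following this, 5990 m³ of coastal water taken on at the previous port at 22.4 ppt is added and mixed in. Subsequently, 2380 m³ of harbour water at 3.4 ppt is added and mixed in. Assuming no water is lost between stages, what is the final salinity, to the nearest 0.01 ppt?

Weighted by volume,
Initial salt = 5,320×9.4 = 50,008
After stage 1: salt = 50,008 + 3,360×33.6 = 162,904; volume = 8,680 m³; S = 18.768 ppt
After stage 2: salt = 162,904 + 5,990×22.4 = 297,080; volume = 14,670 m³; S = 20.251 ppt
After stage 3: salt = 297,080 + 2,380×3.4 = 305,172; volume = 17,050 m³
S = 305,172 / 17,050 = 17.8987 ppt

17.90 ppt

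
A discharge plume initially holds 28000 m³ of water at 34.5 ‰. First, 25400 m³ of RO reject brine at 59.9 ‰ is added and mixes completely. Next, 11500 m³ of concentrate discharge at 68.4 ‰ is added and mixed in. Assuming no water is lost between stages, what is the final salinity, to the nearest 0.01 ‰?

50.45 ‰

Total salt / total volume:
Initial salt = 28,000×34.5 = 966,000
After stage 1: salt = 966,000 + 25,400×59.9 = 2,487,460; volume = 53,400 m³; S = 46.582 ‰
After stage 2: salt = 2,487,460 + 11,500×68.4 = 3,274,060; volume = 64,900 m³
S = 3,274,060 / 64,900 = 50.4478 ‰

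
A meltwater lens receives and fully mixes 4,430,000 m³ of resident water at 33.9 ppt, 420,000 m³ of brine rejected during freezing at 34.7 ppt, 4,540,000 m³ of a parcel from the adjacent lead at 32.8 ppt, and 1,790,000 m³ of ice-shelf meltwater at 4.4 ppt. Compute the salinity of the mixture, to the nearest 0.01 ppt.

28.76 ppt

By conservation of dissolved salt,
salt = 4,430,000×33.9 + 420,000×34.7 + 4,540,000×32.8 + 1,790,000×4.4 = 150,177,000 + 14,574,000 + 148,912,000 + 7,876,000 = 321,539,000
volume = 4,430,000 + 420,000 + 4,540,000 + 1,790,000 = 11,180,000 m³
S = 321,539,000 / 11,180,000 = 28.7602 ppt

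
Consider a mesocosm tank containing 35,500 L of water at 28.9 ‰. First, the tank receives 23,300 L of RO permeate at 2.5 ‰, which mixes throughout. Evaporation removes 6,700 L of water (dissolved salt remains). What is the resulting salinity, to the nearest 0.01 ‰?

20.81 ‰

After mixing: salt = 35,500×28.9 + 23,300×2.5 = 1,084,200; volume = 58,800 L
After evaporation: salt unchanged = 1,084,200; volume = 58,800 − 6,700 = 52,100 L
S = 1,084,200 / 52,100 = 20.81 ‰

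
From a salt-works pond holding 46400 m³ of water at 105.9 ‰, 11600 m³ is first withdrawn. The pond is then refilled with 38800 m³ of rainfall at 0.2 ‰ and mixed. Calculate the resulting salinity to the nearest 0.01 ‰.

Remaining after removal: 34,800 m³ at 105.9 ‰ (salt = 3,685,320)
After addition: salt = 3,685,320 + 38,800×0.2 = 3,693,080; volume = 73,600 m³
S = 3,693,080 / 73,600 = 50.1777 ‰

50.18 ‰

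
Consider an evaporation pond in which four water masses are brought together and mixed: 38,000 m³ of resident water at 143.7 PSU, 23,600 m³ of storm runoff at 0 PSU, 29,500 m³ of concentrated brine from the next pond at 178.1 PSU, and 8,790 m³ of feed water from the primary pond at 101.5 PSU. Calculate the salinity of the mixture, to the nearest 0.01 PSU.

116.20 PSU

By conservation of dissolved salt,
salt = 38,000×143.7 + 23,600×0 + 29,500×178.1 + 8,790×101.5 = 5,460,600 + 0 + 5,253,950 + 892,185 = 11,606,735
volume = 38,000 + 23,600 + 29,500 + 8,790 = 99,890 m³
S = 11,606,735 / 99,890 = 116.1952 PSU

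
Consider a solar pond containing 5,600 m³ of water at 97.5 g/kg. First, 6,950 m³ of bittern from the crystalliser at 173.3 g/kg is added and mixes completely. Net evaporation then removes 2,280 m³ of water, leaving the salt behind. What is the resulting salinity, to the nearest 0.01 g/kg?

170.44 g/kg

After mixing: salt = 5,600×97.5 + 6,950×173.3 = 1,750,435; volume = 12,550 m³
After evaporation: salt unchanged = 1,750,435; volume = 12,550 − 2,280 = 10,270 m³
S = 1,750,435 / 10,270 = 170.4416 g/kg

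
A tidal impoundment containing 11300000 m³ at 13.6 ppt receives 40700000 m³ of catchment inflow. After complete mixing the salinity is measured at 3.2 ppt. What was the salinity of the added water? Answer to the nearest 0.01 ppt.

Salt balance: 11,300,000×13.6 + 40,700,000×S = 52,000,000×3.2
153,680,000 + 40,700,000·S = 166,400,000
S = (166,400,000 − 153,680,000) / 40,700,000 = 0.3125 ppt

0.31 ppt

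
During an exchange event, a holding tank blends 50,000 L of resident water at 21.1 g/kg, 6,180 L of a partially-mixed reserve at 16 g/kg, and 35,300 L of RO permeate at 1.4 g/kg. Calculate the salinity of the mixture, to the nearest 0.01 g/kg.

13.15 g/kg

Weighted by volume,
salt = 50,000×21.1 + 6,180×16 + 35,300×1.4 = 1,055,000 + 98,880 + 49,420 = 1,203,300
volume = 50,000 + 6,180 + 35,300 = 91,480 L
S = 1,203,300 / 91,480 = 13.1537 g/kg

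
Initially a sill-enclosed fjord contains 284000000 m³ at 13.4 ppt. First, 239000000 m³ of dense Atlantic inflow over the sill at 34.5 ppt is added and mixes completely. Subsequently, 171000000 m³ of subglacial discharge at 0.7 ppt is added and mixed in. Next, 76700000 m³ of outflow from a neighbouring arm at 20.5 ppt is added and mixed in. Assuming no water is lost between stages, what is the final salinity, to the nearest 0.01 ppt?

Total salt / total volume:
Initial salt = 284,000,000×13.4 = 3,805,600,000
After stage 1: salt = 3,805,600,000 + 239,000,000×34.5 = 12,051,100,000; volume = 523,000,000 m³; S = 23.042 ppt
After stage 2: salt = 12,051,100,000 + 171,000,000×0.7 = 12,170,800,000; volume = 694,000,000 m³; S = 17.537 ppt
After stage 3: salt = 12,170,800,000 + 76,700,000×20.5 = 13,743,150,000; volume = 770,700,000 m³
S = 13,743,150,000 / 770,700,000 = 17.832 ppt

17.83 ppt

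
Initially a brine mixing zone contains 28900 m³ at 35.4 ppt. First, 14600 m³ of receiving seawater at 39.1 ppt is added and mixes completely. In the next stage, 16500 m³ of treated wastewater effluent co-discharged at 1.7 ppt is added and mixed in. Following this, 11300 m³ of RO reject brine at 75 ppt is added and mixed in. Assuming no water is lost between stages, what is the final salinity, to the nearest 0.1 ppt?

Weighted by volume,
Initial salt = 28,900×35.4 = 1,023,060
After stage 1: salt = 1,023,060 + 14,600×39.1 = 1,593,920; volume = 43,500 m³; S = 36.642 ppt
After stage 2: salt = 1,593,920 + 16,500×1.7 = 1,621,970; volume = 60,000 m³; S = 27.033 ppt
After stage 3: salt = 1,621,970 + 11,300×75 = 2,469,470; volume = 71,300 m³
S = 2,469,470 / 71,300 = 34.6349 ppt

34.6 ppt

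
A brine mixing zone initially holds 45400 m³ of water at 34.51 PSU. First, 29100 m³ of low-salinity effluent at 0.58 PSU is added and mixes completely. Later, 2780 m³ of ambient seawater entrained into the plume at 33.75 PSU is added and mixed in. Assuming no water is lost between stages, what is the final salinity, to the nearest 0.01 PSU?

Mass of salt is conserved:
Initial salt = 45,400×34.51 = 1,566,754
After stage 1: salt = 1,566,754 + 29,100×0.58 = 1,583,632; volume = 74,500 m³; S = 21.257 PSU
After stage 2: salt = 1,583,632 + 2,780×33.75 = 1,677,457; volume = 77,280 m³
S = 1,677,457 / 77,280 = 21.7062 PSU

21.71 PSU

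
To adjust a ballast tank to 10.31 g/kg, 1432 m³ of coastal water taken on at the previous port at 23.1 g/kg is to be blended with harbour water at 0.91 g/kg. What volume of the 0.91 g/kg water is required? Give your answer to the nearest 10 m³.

1950 m³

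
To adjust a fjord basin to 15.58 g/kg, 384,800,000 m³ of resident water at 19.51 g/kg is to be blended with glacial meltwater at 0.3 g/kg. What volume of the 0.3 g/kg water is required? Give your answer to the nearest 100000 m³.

Salt balance: 384,800,000×19.51 + V×0.3 = (384,800,000+V)×15.58
7,507,448,000 + 0.3V = 5,995,184,000 + 15.58V
1,512,264,000 = 15.28V
V = 98,970,157.07 m³

99000000 m³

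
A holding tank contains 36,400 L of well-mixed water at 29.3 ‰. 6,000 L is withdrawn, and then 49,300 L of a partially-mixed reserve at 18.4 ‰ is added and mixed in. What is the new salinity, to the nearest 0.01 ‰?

22.56 ‰

Remaining after removal: 30,400 L at 29.3 ‰ (salt = 890,720)
After addition: salt = 890,720 + 49,300×18.4 = 1,797,840; volume = 79,700 L
S = 1,797,840 / 79,700 = 22.5576 ‰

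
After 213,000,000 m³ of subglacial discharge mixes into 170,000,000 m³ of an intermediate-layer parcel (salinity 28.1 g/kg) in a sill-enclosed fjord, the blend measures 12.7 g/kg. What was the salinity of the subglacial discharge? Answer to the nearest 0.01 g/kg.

Salt balance: 170,000,000×28.1 + 213,000,000×S = 383,000,000×12.7
4,777,000,000 + 213,000,000·S = 4,864,100,000
S = (4,864,100,000 − 4,777,000,000) / 213,000,000 = 0.4089 g/kg

0.41 g/kg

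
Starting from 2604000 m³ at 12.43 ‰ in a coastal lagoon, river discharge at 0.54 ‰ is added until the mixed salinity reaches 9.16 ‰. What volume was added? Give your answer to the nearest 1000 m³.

988000 m³

Salt balance: 2,604,000×12.43 + V×0.54 = (2,604,000+V)×9.16
32,367,720 + 0.54V = 23,852,640 + 9.16V
8,515,080 = 8.62V
V = 987,828.31 m³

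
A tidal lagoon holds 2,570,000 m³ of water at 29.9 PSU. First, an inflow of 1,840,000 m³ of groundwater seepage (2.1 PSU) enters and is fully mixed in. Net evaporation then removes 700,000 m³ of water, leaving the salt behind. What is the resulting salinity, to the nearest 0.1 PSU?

After mixing: salt = 2,570,000×29.9 + 1,840,000×2.1 = 80,707,000; volume = 4,410,000 m³
After evaporation: salt unchanged = 80,707,000; volume = 4,410,000 − 700,000 = 3,710,000 m³
S = 80,707,000 / 3,710,000 = 21.7539 PSU

21.8 PSU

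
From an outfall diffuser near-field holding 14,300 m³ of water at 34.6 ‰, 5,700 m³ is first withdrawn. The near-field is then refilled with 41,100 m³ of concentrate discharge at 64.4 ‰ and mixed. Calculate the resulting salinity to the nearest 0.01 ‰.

59.24 ‰

Remaining after removal: 8,600 m³ at 34.6 ‰ (salt = 297,560)
After addition: salt = 297,560 + 41,100×64.4 = 2,944,400; volume = 49,700 m³
S = 2,944,400 / 49,700 = 59.2435 ‰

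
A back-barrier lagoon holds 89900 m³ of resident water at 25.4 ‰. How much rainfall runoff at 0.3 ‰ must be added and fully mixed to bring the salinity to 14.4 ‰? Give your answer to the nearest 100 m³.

Salt balance: 89,900×25.4 + V×0.3 = (89,900+V)×14.4
2,283,460 + 0.3V = 1,294,560 + 14.4V
988,900 = 14.1V
V = 70,134.75 m³

70100 m³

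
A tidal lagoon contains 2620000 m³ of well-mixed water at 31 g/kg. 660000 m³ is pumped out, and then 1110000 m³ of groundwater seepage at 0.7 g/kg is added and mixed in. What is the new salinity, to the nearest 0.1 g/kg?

Remaining after removal: 1,960,000 m³ at 31 g/kg (salt = 60,760,000)
After addition: salt = 60,760,000 + 1,110,000×0.7 = 61,537,000; volume = 3,070,000 m³
S = 61,537,000 / 3,070,000 = 20.0446 g/kg

20.0 g/kg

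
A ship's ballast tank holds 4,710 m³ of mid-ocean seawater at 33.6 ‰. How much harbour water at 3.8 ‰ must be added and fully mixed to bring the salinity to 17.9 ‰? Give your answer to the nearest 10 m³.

Salt balance: 4,710×33.6 + V×3.8 = (4,710+V)×17.9
158,256 + 3.8V = 84,309 + 17.9V
73,947 = 14.1V
V = 5,244.47 m³

5240 m³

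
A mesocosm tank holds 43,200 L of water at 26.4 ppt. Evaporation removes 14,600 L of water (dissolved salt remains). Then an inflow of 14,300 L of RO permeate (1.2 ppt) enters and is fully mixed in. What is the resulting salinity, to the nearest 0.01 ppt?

26.98 ppt

After evaporation: salt = 43,200×26.4 = 1,140,480; volume = 43,200 − 14,600 = 28,600 L
After mixing: salt = 1,140,480 + 14,300×1.2 = 1,157,640; volume = 28,600 + 14,300 = 42,900 L
S = 1,157,640 / 42,900 = 26.9846 ppt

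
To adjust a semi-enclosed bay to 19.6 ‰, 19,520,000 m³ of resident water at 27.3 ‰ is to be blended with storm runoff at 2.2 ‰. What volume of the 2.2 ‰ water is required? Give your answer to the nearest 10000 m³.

8640000 m³

Salt balance: 19,520,000×27.3 + V×2.2 = (19,520,000+V)×19.6
532,896,000 + 2.2V = 382,592,000 + 19.6V
150,304,000 = 17.4V
V = 8,638,160.92 m³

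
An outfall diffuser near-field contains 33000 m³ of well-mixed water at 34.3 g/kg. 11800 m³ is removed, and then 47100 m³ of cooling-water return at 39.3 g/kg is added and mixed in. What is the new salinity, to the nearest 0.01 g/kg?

37.75 g/kg

Remaining after removal: 21,200 m³ at 34.3 g/kg (salt = 727,160)
After addition: salt = 727,160 + 47,100×39.3 = 2,578,190; volume = 68,300 m³
S = 2,578,190 / 68,300 = 37.748 g/kg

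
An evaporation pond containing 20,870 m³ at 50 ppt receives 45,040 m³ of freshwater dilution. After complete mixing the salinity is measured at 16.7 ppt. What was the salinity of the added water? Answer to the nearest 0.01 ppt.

1.27 ppt

Salt balance: 20,870×50 + 45,040×S = 65,910×16.7
1,043,500 + 45,040·S = 1,100,697
S = (1,100,697 − 1,043,500) / 45,040 = 1.2699 ppt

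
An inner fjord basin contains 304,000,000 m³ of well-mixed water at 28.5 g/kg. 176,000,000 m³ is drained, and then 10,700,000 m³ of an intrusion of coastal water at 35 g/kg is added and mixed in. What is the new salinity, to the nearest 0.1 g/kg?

29.0 g/kg

Remaining after removal: 128,000,000 m³ at 28.5 g/kg (salt = 3,648,000,000)
After addition: salt = 3,648,000,000 + 10,700,000×35 = 4,022,500,000; volume = 138,700,000 m³
S = 4,022,500,000 / 138,700,000 = 29.0014 g/kg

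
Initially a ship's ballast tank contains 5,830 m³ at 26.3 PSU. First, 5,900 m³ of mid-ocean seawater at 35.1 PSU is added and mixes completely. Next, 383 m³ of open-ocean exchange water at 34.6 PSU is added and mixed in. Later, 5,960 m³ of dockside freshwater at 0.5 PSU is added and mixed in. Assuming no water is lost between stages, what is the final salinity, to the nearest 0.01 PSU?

Total salt / total volume:
Initial salt = 5,830×26.3 = 153,329
After stage 1: salt = 153,329 + 5,900×35.1 = 360,419; volume = 11,730 m³; S = 30.726 PSU
After stage 2: salt = 360,419 + 383×34.6 = 373,670.8; volume = 12,113 m³; S = 30.849 PSU
After stage 3: salt = 373,670.8 + 5,960×0.5 = 376,650.8; volume = 18,073 m³
S = 376,650.8 / 18,073 = 20.8405 PSU

20.84 PSU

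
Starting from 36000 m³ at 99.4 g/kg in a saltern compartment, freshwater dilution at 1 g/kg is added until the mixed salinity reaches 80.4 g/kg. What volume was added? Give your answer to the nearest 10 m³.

8610 m³

Salt balance: 36,000×99.4 + V×1 = (36,000+V)×80.4
3,578,400 + 1V = 2,894,400 + 80.4V
684,000 = 79.4V
V = 8,614.61 m³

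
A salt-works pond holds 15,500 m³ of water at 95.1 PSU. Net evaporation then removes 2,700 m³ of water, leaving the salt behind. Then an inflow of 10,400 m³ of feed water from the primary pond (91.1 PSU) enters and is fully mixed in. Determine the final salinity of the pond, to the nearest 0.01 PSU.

104.37 PSU

After evaporation: salt = 15,500×95.1 = 1,474,050; volume = 15,500 − 2,700 = 12,800 m³
After mixing: salt = 1,474,050 + 10,400×91.1 = 2,421,490; volume = 12,800 + 10,400 = 23,200 m³
S = 2,421,490 / 23,200 = 104.3746 PSU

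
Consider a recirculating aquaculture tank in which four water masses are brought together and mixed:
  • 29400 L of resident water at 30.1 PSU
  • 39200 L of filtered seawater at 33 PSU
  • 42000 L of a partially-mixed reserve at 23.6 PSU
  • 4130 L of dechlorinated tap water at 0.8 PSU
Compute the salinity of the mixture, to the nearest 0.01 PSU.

Weighted by volume,
salt = 29,400×30.1 + 39,200×33 + 42,000×23.6 + 4,130×0.8 = 884,940 + 1,293,600 + 991,200 + 3,304 = 3,173,044
volume = 29,400 + 39,200 + 42,000 + 4,130 = 114,730 L
S = 3,173,044 / 114,730 = 27.6566 PSU

27.66 PSU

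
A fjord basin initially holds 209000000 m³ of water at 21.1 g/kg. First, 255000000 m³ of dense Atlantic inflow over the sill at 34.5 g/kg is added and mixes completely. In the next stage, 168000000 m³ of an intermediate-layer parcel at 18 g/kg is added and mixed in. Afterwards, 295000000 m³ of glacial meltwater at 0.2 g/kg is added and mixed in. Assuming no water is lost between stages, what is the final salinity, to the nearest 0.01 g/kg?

Salt balance:
Initial salt = 209,000,000×21.1 = 4,409,900,000
After stage 1: salt = 4,409,900,000 + 255,000,000×34.5 = 13,207,400,000; volume = 464,000,000 m³; S = 28.464 g/kg
After stage 2: salt = 13,207,400,000 + 168,000,000×18 = 16,231,400,000; volume = 632,000,000 m³; S = 25.683 g/kg
After stage 3: salt = 16,231,400,000 + 295,000,000×0.2 = 16,290,400,000; volume = 927,000,000 m³
S = 16,290,400,000 / 927,000,000 = 17.5732 g/kg

17.57 g/kg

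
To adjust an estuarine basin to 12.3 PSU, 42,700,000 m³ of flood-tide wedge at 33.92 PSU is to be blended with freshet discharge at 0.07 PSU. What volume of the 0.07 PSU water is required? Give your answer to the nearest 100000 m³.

Salt balance: 42,700,000×33.92 + V×0.07 = (42,700,000+V)×12.3
1,448,384,000 + 0.07V = 525,210,000 + 12.3V
923,174,000 = 12.23V
V = 75,484,382.67 m³

75500000 m³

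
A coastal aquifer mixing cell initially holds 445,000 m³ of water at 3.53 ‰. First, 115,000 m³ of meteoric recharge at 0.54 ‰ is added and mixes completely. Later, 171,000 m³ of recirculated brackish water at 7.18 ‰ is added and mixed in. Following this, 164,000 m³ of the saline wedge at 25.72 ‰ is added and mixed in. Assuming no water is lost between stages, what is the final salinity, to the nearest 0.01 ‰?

Salt balance:
Initial salt = 445,000×3.53 = 1,570,850
After stage 1: salt = 1,570,850 + 115,000×0.54 = 1,632,950; volume = 560,000 m³; S = 2.916 ‰
After stage 2: salt = 1,632,950 + 171,000×7.18 = 2,860,730; volume = 731,000 m³; S = 3.913 ‰
After stage 3: salt = 2,860,730 + 164,000×25.72 = 7,078,810; volume = 895,000 m³
S = 7,078,810 / 895,000 = 7.9093 ‰

7.91 ‰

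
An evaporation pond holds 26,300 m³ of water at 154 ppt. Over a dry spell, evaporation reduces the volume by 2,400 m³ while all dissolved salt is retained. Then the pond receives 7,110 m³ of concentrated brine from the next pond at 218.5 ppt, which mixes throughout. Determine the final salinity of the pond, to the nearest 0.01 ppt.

After evaporation: salt = 26,300×154 = 4,050,200; volume = 26,300 − 2,400 = 23,900 m³
After mixing: salt = 4,050,200 + 7,110×218.5 = 5,603,735; volume = 23,900 + 7,110 = 31,010 m³
S = 5,603,735 / 31,010 = 180.7074 ppt

180.71 ppt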